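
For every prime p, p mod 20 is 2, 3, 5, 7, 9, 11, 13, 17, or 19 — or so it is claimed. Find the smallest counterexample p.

Check each prime p in order until the claim fails.
The first 12 eligible values, up to p = 37, all satisfy the conclusion.
p = 41: 41 mod 20 = 1 — not in {2, 3, 5, 7, 9, 11, 13, 17, 19}.
Hence p = 41 is a counterexample.

p = 41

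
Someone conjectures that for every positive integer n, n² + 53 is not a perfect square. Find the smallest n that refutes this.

We need the least positive integer n for which n² + 53 is a perfect square.
For n = 1, 2, 3, 4, …, 23, 24, 25 the conclusion holds.
n = 26: 26² + 53 = 729 = 27², a perfect square.

n = 26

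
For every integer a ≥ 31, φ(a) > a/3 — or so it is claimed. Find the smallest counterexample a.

A counterexample is any integer a ≥ 31 such that the claim fails; we check each in order.
a = 31: φ(31) = 30 and 31/3 = 31/3, so φ(31) > 31/3.
a = 32: φ(32) = 16 and 32/3 = 32/3, so φ(32) > 32/3.
a = 33: φ(33) = 20 and 33/3 = 11, so φ(33) > 33/3.
a = 34: φ(34) = 16 and 34/3 = 34/3, so φ(34) > 34/3.
a = 35: φ(35) = 24 and 35/3 = 35/3, so φ(35) > 35/3.
a = 36: φ(36) = 12 and 36/3 = 12, so φ(36) ≤ 36/3.
Hence a = 36 is a counterexample.

a = 36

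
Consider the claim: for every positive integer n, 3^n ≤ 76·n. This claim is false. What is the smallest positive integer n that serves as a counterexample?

n = 6

Check each positive integer n in order until 3^n > 76·n.
For n = 1, 2, 3, 4, 5 the conclusion holds.
n = 6: 3^n = 729 and 76·n = 456, so 729 > 456.
So n = 6 is the smallest counterexample.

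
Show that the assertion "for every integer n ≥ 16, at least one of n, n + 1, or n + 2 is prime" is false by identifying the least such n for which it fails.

We need the least integer n ≥ 16 for which n, n + 1, n + 2 are all composite.
The first 4 eligible values, up to n = 19, all satisfy the conclusion.
n = 20: 20 = 2 × 10; 21 = 3 × 7; 22 = 2 × 11 — all composite.
So n = 20 is the smallest counterexample.

n = 20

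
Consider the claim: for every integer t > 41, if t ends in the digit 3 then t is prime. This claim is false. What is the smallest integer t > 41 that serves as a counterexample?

t = 63

Check each integer t > 41 in order until t ends in the digit 3 but t is not prime.
For t = 43, 53 the conclusion holds.
t = 63: 63 ends in 3; 63 = 3 × 21, composite.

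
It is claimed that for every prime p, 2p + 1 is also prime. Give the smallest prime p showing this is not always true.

p = 7

Check each prime p in order until 2p + 1 is not prime.
For p = 2, 3, 5 the conclusion holds.
p = 7: 2p + 1 = 15 = 3 × 5, not prime.
Hence p = 7 is a counterexample.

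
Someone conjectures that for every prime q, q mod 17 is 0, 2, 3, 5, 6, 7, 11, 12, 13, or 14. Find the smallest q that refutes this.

For q = 2, 3, 5, 7, …, 31, 37, 41 the conclusion holds.
q = 43: 43 mod 17 = 9 — not in {0, 2, 3, 5, 6, 7, 11, 12, 13, 14}.

q = 43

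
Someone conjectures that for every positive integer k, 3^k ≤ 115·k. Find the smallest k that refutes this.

A counterexample is any positive integer k such that 3^k > 115·k; we check each in order.
For k = 1, 2, 3, 4, 5 the conclusion holds.
k = 6: 3^k = 729 and 115·k = 690, so 729 > 690.

k = 6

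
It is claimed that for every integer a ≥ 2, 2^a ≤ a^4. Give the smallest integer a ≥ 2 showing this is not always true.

Check each integer a ≥ 2 in order until 2^a > a^4.
For a = 2, 3, 4, 5, …, 14, 15, 16 the conclusion holds.
a = 17: 2^a = 131072 and a^4 = 83521, so 131072 > 83521.

a = 17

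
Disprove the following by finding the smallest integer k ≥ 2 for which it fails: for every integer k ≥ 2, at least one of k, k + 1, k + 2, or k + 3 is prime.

k = 24

A counterexample is any integer k ≥ 2 such that k, k + 1, k + 2, k + 3 are all composite; we check each in order.
The first 22 eligible values, up to k = 23, all satisfy the conclusion.
k = 24: 24 = 2 × 12; 25 = 5 × 5; 26 = 2 × 13; 27 = 3 × 9 — all composite.
Thus k = 24 disproves the claim, and no smaller k works.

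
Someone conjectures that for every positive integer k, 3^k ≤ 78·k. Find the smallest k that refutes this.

k = 6

We need the least positive integer k for which 3^k > 78·k.
For k = 1, 2, 3, 4, 5 the conclusion holds.
k = 6: 3^k = 729 and 78·k = 468, so 729 > 468.
Thus k = 6 disproves the claim, and no smaller k works.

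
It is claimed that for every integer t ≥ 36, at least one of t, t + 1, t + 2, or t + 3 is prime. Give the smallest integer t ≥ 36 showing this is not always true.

A counterexample is any integer t ≥ 36 such that t, t + 1, t + 2, t + 3 are all composite; we check each in order.
For t = 36, 37, 38, 39, …, 45, 46, 47 the conclusion holds.
t = 48: 48 = 2 × 24; 49 = 7 × 7; 50 = 2 × 25; 51 = 3 × 17 — all composite.

t = 48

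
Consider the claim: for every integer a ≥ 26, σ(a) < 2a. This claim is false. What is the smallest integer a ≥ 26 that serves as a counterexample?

We need the least integer a ≥ 26 for which the claim fails.
a = 26: σ(26) = 42; 42 < 52.
a = 27: σ(27) = 40; 40 < 54.
a = 28: σ(28) = 56; 56 ≥ 56.
Thus a = 28 disproves the claim, and no smaller a works.

a = 28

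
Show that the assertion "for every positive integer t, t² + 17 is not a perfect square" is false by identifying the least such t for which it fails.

We need the least positive integer t for which t² + 17 is a perfect square.
For t = 1, 2, 3, 4, 5, 6, 7 the conclusion holds.
t = 8: 8² + 17 = 81 = 9², a perfect square.
Thus t = 8 disproves the claim, and no smaller t works.

t = 8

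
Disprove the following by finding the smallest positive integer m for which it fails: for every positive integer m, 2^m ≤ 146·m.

A counterexample is any positive integer m such that 2^m > 146·m; we check each in order.
For m = 1, 2, 3, 4, 5, 6, 7, 8, 9, 10 the conclusion holds.
m = 11: 2^m = 2048 and 146·m = 1606, so 2048 > 1606.
Thus m = 11 disproves the claim, and no smaller m works.

m = 11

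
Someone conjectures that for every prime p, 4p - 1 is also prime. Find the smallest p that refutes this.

p = 7

For p = 2, 3, 5 the conclusion holds.
p = 7: 4p - 1 = 27 = 3 × 9, not prime.
Thus p = 7 disproves the claim, and no smaller p works.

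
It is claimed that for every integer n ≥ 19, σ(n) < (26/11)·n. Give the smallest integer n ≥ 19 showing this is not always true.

n = 24

For n = 19, 20, 21, 22, 23 the conclusion holds.
n = 24: σ(24) = 60; 60 ≥ 624/11.
Thus n = 24 disproves the claim, and no smaller n works.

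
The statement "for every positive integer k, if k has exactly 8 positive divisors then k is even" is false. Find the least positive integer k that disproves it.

A counterexample is any positive integer k such that k has exactly 8 positive divisors but k is odd; we check each in order.
For k = 24, 30, 40, 42, …, 88, 102, 104 the conclusion holds.
k = 105: divisors of 105: 1, 3, 5, 7, 15, 21, 35, 105; 105 is odd.
Hence k = 105 is a counterexample.

k = 105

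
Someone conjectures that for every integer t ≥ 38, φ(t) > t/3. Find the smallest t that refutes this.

Check each integer t ≥ 38 in order until the claim fails.
The first 4 eligible values, up to t = 41, all satisfy the conclusion.
t = 42: φ(42) = 12 and 42/3 = 14, so φ(42) ≤ 42/3.
Thus t = 42 disproves the claim, and no smaller t works.

t = 42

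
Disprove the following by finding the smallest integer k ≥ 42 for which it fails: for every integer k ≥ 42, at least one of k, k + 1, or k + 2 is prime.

k = 44

A counterexample is any integer k ≥ 42 such that k, k + 1, k + 2 are all composite; we check each in order.
For k = 42, 43 the conclusion holds.
k = 44: 44 = 2 × 22; 45 = 3 × 15; 46 = 2 × 23 — all composite.
So k = 44 is the smallest counterexample.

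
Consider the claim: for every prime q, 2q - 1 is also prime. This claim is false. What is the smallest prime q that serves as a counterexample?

q = 5

For q = 2, 3 the conclusion holds.
q = 5: 2q - 1 = 9 = 3 × 3, not prime.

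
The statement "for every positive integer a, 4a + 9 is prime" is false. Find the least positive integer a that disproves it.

Check each positive integer a in order until 4a + 9 is not prime.
a = 1: 4a + 9 = 13, prime.
a = 2: 4a + 9 = 17, prime.
a = 3: 4a + 9 = 21 = 3 × 7, composite.

a = 3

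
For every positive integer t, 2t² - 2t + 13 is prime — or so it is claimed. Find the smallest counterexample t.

t = 3

A counterexample is any positive integer t such that 2t² - 2t + 13 is not prime; we check each in order.
t = 1: 2t² - 2t + 13 = 13, prime.
t = 2: 2t² - 2t + 13 = 17, prime.
t = 3: 2t² - 2t + 13 = 25 = 5 × 5, composite.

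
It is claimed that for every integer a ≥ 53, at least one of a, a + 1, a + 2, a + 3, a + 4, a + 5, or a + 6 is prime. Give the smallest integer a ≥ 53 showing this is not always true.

a = 90

For a = 53, 54, 55, 56, …, 87, 88, 89 the conclusion holds.
a = 90: 90 = 2 × 45; 91 = 7 × 13; 92 = 2 × 46; 93 = 3 × 31; 94 = 2 × 47; 95 = 5 × 19; 96 = 2 × 48 — all composite.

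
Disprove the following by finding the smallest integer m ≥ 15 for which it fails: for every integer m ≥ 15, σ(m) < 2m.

m = 18

For m = 15, 16, 17 the conclusion holds.
m = 18: σ(18) = 39; 39 ≥ 36.
Hence m = 18 is a counterexample.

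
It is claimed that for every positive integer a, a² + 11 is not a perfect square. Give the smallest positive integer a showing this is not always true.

a = 5

The first 4 eligible values, up to a = 4, all satisfy the conclusion.
a = 5: 5² + 11 = 36 = 6², a perfect square.
So a = 5 is the smallest counterexample.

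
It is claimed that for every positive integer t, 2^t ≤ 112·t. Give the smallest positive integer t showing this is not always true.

t = 11

Check each positive integer t in order until 2^t > 112·t.
For t = 1, 2, 3, 4, 5, 6, 7, 8, 9, 10 the conclusion holds.
t = 11: 2^t = 2048 and 112·t = 1232, so 2048 > 1232.
Thus t = 11 disproves the claim, and no smaller t works.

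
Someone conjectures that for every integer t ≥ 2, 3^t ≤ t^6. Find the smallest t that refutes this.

t = 15

We need the least integer t ≥ 2 for which 3^t > t^6.
For t = 2, 3, 4, 5, …, 12, 13, 14 the conclusion holds.
t = 15: 3^t = 14348907 and t^6 = 11390625, so 14348907 > 11390625.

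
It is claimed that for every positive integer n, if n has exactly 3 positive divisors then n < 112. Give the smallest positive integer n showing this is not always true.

n = 121

We need the least positive integer n for which n has exactly 3 positive divisors but the claim fails.
The first 4 eligible values, up to n = 49, all satisfy the conclusion.
n = 121: τ(121) = 3; 121 ≥ 112.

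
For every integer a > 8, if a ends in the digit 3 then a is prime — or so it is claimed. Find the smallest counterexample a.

a = 33

We need the least integer a > 8 for which a ends in the digit 3 but a is not prime.
For a = 13, 23 the conclusion holds.
a = 33: 33 ends in 3; 33 = 3 × 11, composite.
Thus a = 33 disproves the claim, and no smaller a works.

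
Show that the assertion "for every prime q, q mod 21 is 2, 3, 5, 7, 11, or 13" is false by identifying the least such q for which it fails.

q = 17

We need the least prime q for which the claim fails.
q = 2: 2 mod 21 = 2.
q = 3: 3 mod 21 = 3.
q = 5: 5 mod 21 = 5.
q = 7: 7 mod 21 = 7.
q = 11: 11 mod 21 = 11.
q = 13: 13 mod 21 = 13.
q = 17: 17 mod 21 = 17 — not in {2, 3, 5, 7, 11, 13}.
So q = 17 is the smallest counterexample.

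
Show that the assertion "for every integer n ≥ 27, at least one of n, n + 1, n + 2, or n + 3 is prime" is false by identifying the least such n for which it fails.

n = 27: 29 is prime.
n = 28: 29 is prime.
n = 29: 29 is prime.
n = 30: 31 is prime.
n = 31: 31 is prime.
n = 32: 32 = 2 × 16; 33 = 3 × 11; 34 = 2 × 17; 35 = 5 × 7 — all composite.
So n = 32 is the smallest counterexample.

n = 32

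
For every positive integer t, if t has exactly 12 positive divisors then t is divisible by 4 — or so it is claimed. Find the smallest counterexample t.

t = 60: τ(60) = 12; 60 mod 4 = 0.
t = 72: τ(72) = 12; 72 mod 4 = 0.
t = 84: τ(84) = 12; 84 mod 4 = 0.
t = 90: τ(90) = 12; 90 mod 4 = 2.

t = 90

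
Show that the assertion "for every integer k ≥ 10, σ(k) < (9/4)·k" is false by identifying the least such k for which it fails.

Check each integer k ≥ 10 in order until the claim fails.
For k = 10, 11 the conclusion holds.
k = 12: σ(12) = 28; 28 ≥ 27.
Thus k = 12 disproves the claim, and no smaller k works.

k = 12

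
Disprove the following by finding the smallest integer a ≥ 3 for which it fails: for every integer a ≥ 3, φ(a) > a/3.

a = 6

We need the least integer a ≥ 3 for which the claim fails.
a = 3: φ(3) = 2 and 3/3 = 1, so φ(3) > 3/3.
a = 4: φ(4) = 2 and 4/3 = 4/3, so φ(4) > 4/3.
a = 5: φ(5) = 4 and 5/3 = 5/3, so φ(5) > 5/3.
a = 6: φ(6) = 2 and 6/3 = 2, so φ(6) ≤ 6/3.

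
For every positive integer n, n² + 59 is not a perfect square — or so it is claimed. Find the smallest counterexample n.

We need the least positive integer n for which n² + 59 is a perfect square.
For n = 1, 2, 3, 4, …, 26, 27, 28 the conclusion holds.
n = 29: 29² + 59 = 900 = 30², a perfect square.
Hence n = 29 is a counterexample.

n = 29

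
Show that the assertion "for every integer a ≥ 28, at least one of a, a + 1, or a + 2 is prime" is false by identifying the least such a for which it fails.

a = 32

A counterexample is any integer a ≥ 28 such that a, a + 1, a + 2 are all composite; we check each in order.
a = 28: 29 is prime.
a = 29: 29 is prime.
a = 30: 31 is prime.
a = 31: 31 is prime.
a = 32: 32 = 2 × 16; 33 = 3 × 11; 34 = 2 × 17 — all composite.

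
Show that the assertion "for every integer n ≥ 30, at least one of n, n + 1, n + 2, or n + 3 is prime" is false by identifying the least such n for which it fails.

A counterexample is any integer n ≥ 30 such that n, n + 1, n + 2, n + 3 are all composite; we check each in order.
For n = 30, 31 the conclusion holds.
n = 32: 32 = 2 × 16; 33 = 3 × 11; 34 = 2 × 17; 35 = 5 × 7 — all composite.

n = 32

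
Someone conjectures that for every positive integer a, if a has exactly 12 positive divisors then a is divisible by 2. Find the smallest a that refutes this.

A counterexample is any positive integer a such that a has exactly 12 positive divisors but a is not divisible by 2; we check each in order.
For a = 60, 72, 84, 90, …, 294, 306, 308 the conclusion holds.
a = 315: τ(315) = 12; 315 mod 2 = 1.
Hence a = 315 is a counterexample.

a = 315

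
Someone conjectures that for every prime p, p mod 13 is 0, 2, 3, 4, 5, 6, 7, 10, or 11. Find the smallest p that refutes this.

A counterexample is any prime p such that the claim fails; we check each in order.
For p = 2, 3, 5, 7, …, 37, 41, 43 the conclusion holds.
p = 47: 47 mod 13 = 8 — not in {0, 2, 3, 4, 5, 6, 7, 10, 11}.
So p = 47 is the smallest counterexample.

p = 47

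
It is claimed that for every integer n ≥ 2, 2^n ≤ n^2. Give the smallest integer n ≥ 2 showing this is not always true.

n = 2: 2^n = 4 and n^2 = 4, so 4 ≤ 4.
n = 3: 2^n = 8 and n^2 = 9, so 8 ≤ 9.
n = 4: 2^n = 16 and n^2 = 16, so 16 ≤ 16.
n = 5: 2^n = 32 and n^2 = 25, so 32 > 25.
So n = 5 is the smallest counterexample.

n = 5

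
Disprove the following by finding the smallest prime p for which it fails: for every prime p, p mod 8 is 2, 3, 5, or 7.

Check each prime p in order until the claim fails.
The first 6 eligible values, up to p = 13, all satisfy the conclusion.
p = 17: 17 mod 8 = 1 — not in {2, 3, 5, 7}.
Hence p = 17 is a counterexample.

p = 17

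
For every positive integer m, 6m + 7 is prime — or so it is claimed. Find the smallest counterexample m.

For m = 1, 2 the conclusion holds.
m = 3: 6m + 7 = 25 = 5 × 5, composite.

m = 3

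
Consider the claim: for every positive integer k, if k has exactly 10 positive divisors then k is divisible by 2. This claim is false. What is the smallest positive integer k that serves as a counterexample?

Check each positive integer k in order until k has exactly 10 positive divisors but k is not divisible by 2.
The first 9 eligible values, up to k = 368, all satisfy the conclusion.
k = 405: τ(405) = 10; 405 mod 2 = 1.
Thus k = 405 disproves the claim, and no smaller k works.

k = 405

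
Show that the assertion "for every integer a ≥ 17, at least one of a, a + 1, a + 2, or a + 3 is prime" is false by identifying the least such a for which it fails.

a = 24

a = 17: 17 is prime.
a = 18: 19 is prime.
a = 19: 19 is prime.
a = 20: 23 is prime.
a = 21: 23 is prime.
a = 22: 23 is prime.
a = 23: 23 is prime.
a = 24: 24 = 2 × 12; 25 = 5 × 5; 26 = 2 × 13; 27 = 3 × 9 — all composite.
Thus a = 24 disproves the claim, and no smaller a works.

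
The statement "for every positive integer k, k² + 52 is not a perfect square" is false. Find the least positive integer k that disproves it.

For k = 1, 2, 3, 4, …, 9, 10, 11 the conclusion holds.
k = 12: 12² + 52 = 196 = 14², a perfect square.
So k = 12 is the smallest counterexample.

k = 12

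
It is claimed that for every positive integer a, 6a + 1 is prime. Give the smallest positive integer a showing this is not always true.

We need the least positive integer a for which 6a + 1 is not prime.
For a = 1, 2, 3 the conclusion holds.
a = 4: 6a + 1 = 25 = 5 × 5, composite.
Thus a = 4 disproves the claim, and no smaller a works.

a = 4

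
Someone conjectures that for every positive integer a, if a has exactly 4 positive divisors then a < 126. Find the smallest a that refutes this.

We need the least positive integer a for which a has exactly 4 positive divisors but the claim fails.
The first 40 eligible values, up to a = 125, all satisfy the conclusion.
a = 129: τ(129) = 4; 129 ≥ 126.
Thus a = 129 disproves the claim, and no smaller a works.

a = 129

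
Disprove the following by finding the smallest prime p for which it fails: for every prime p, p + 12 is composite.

p = 5

For p = 2, 3 the conclusion holds.
p = 5: p + 12 = 17, prime — not composite.
Thus p = 5 disproves the claim, and no smaller p works.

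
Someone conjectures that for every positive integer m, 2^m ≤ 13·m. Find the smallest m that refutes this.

Check each positive integer m in order until 2^m > 13·m.
The first 6 eligible values, up to m = 6, all satisfy the conclusion.
m = 7: 2^m = 128 and 13·m = 91, so 128 > 91.

m = 7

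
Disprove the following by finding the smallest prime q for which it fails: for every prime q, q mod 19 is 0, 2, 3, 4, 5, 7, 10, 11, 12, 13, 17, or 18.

A counterexample is any prime q such that the claim fails; we check each in order.
For q = 2, 3, 5, 7, …, 37, 41, 43 the conclusion holds.
q = 47: 47 mod 19 = 9 — not in {0, 2, 3, 4, 5, 7, 10, 11, 12, 13, 17, 18}.

q = 47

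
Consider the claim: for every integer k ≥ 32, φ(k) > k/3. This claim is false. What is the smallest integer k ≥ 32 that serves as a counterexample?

k = 36

Check each integer k ≥ 32 in order until the claim fails.
The first 4 eligible values, up to k = 35, all satisfy the conclusion.
k = 36: φ(36) = 12 and 36/3 = 12, so φ(36) ≤ 36/3.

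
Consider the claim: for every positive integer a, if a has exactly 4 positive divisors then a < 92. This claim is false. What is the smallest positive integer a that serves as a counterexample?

a = 93

We need the least positive integer a for which a has exactly 4 positive divisors but the claim fails.
For a = 6, 8, 10, 14, …, 86, 87, 91 the conclusion holds.
a = 93: τ(93) = 4; 93 ≥ 92.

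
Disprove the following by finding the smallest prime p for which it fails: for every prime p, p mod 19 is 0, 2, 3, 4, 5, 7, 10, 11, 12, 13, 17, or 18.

p = 47

A counterexample is any prime p such that the claim fails; we check each in order.
The first 14 eligible values, up to p = 43, all satisfy the conclusion.
p = 47: 47 mod 19 = 9 — not in {0, 2, 3, 4, 5, 7, 10, 11, 12, 13, 17, 18}.
So p = 47 is the smallest counterexample.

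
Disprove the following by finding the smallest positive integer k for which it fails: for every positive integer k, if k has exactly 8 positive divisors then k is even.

The first 12 eligible values, up to k = 104, all satisfy the conclusion.
k = 105: divisors of 105: 1, 3, 5, 7, 15, 21, 35, 105; 105 is odd.

k = 105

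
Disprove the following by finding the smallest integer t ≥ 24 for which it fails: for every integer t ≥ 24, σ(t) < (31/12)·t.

t = 48

We need the least integer t ≥ 24 for which the claim fails.
For t = 24, 25, 26, 27, …, 45, 46, 47 the conclusion holds.
t = 48: σ(48) = 124; 124 ≥ 124.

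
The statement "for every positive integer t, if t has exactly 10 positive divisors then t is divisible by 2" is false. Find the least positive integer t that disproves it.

t = 405

For t = 48, 80, 112, 162, 176, 208, 272, 304, 368 the conclusion holds.
t = 405: τ(405) = 10; 405 mod 2 = 1.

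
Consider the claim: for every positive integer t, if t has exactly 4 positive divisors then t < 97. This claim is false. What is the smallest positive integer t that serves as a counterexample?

t = 106

Check each positive integer t in order until t has exactly 4 positive divisors but the claim fails.
For t = 6, 8, 10, 14, …, 93, 94, 95 the conclusion holds.
t = 106: τ(106) = 4; 106 ≥ 97.
So t = 106 is the smallest counterexample.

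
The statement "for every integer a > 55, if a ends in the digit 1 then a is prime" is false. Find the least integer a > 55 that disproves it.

a = 81

A counterexample is any integer a > 55 such that a ends in the digit 1 but a is not prime; we check each in order.
a = 61: 61 ends in 1 and is prime.
a = 71: 71 ends in 1 and is prime.
a = 81: 81 ends in 1; 81 = 3 × 27, composite.
So a = 81 is the smallest counterexample.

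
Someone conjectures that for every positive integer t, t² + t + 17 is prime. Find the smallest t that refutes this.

We need the least positive integer t for which t² + t + 17 is not prime.
The first 15 eligible values, up to t = 15, all satisfy the conclusion.
t = 16: t² + t + 17 = 289 = 17 × 17, composite.
So t = 16 is the smallest counterexample.

t = 16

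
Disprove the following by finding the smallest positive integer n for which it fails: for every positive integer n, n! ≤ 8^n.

We need the least positive integer n for which n! > 8^n.
For n = 1, 2, 3, 4, …, 17, 18, 19 the conclusion holds.
n = 20: n! = 2432902008176640000 and 8^n = 1152921504606846976, so 2432902008176640000 > 1152921504606846976.
So n = 20 is the smallest counterexample.

n = 20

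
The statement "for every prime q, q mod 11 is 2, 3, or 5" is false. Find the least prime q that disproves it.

q = 7

For q = 2, 3, 5 the conclusion holds.
q = 7: 7 mod 11 = 7 — not in {2, 3, 5}.
So q = 7 is the smallest counterexample.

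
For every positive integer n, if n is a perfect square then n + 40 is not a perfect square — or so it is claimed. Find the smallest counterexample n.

Check each positive integer n in order until n is a perfect square but n + 40 is a perfect square.
For n = 1, 4 the conclusion holds.
n = 9: 9 = 3² and 9 + 40 = 49 = 7².

n = 9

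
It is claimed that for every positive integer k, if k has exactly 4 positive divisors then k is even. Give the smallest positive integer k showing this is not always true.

k = 15

We need the least positive integer k for which k has exactly 4 positive divisors but k is odd.
For k = 6, 8, 10, 14 the conclusion holds.
k = 15: divisors of 15: 1, 3, 5, 15; 15 is odd.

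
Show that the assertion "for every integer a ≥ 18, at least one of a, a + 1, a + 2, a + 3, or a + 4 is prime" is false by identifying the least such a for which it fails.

a = 18: 19 is prime.
a = 19: 19 is prime.
a = 20: 23 is prime.
a = 21: 23 is prime.
a = 22: 23 is prime.
a = 23: 23 is prime.
a = 24: 24 = 2 × 12; 25 = 5 × 5; 26 = 2 × 13; 27 = 3 × 9; 28 = 2 × 14 — all composite.
Hence a = 24 is a counterexample.

a = 24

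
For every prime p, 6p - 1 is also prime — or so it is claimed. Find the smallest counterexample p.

p = 2: 6p - 1 = 11, prime.
p = 3: 6p - 1 = 17, prime.
p = 5: 6p - 1 = 29, prime.
p = 7: 6p - 1 = 41, prime.
p = 11: 6p - 1 = 65 = 5 × 13, not prime.
Thus p = 11 disproves the claim, and no smaller p works.

p = 11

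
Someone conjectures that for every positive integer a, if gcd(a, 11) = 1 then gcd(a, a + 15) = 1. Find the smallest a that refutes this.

a = 3

A counterexample is any positive integer a such that gcd(a, 11) = 1 but gcd(a, a + 15) > 1; we check each in order.
For a = 1, 2 the conclusion holds.
a = 3: gcd(3, 18) = 3.
Thus a = 3 disproves the claim, and no smaller a works.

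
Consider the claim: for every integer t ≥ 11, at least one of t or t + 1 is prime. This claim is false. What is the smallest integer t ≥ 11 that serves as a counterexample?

We need the least integer t ≥ 11 for which t, t + 1 are both composite.
For t = 11, 12, 13 the conclusion holds.
t = 14: 14 = 2 × 7; 15 = 3 × 5 — both composite.

t = 14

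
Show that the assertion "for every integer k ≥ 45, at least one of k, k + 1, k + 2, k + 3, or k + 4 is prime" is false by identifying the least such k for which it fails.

Check each integer k ≥ 45 in order until k, k + 1, k + 2, k + 3, k + 4 are all composite.
For k = 45, 46, 47 the conclusion holds.
k = 48: 48 = 2 × 24; 49 = 7 × 7; 50 = 2 × 25; 51 = 3 × 17; 52 = 2 × 26 — all composite.

k = 48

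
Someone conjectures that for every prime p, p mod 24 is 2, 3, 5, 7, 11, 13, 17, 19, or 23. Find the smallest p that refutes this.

Check each prime p in order until the claim fails.
For p = 2, 3, 5, 7, …, 61, 67, 71 the conclusion holds.
p = 73: 73 mod 24 = 1 — not in {2, 3, 5, 7, 11, 13, 17, 19, 23}.
So p = 73 is the smallest counterexample.

p = 73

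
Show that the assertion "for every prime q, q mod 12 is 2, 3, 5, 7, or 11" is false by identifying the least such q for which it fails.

q = 13

The first 5 eligible values, up to q = 11, all satisfy the conclusion.
q = 13: 13 mod 12 = 1 — not in {2, 3, 5, 7, 11}.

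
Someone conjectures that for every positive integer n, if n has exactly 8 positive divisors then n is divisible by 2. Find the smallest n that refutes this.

n = 105

For n = 24, 30, 40, 42, …, 88, 102, 104 the conclusion holds.
n = 105: τ(105) = 8; 105 mod 2 = 1.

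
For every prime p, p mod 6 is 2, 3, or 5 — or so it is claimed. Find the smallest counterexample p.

p = 7

For p = 2, 3, 5 the conclusion holds.
p = 7: 7 mod 6 = 1 — not in {2, 3, 5}.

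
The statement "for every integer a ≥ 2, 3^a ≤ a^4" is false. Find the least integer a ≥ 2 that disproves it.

For a = 2, 3, 4, 5, 6, 7 the conclusion holds.
a = 8: 3^a = 6561 and a^4 = 4096, so 6561 > 4096.

a = 8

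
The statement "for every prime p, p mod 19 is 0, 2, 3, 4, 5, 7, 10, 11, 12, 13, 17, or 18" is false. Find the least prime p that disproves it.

p = 47

The first 14 eligible values, up to p = 43, all satisfy the conclusion.
p = 47: 47 mod 19 = 9 — not in {0, 2, 3, 4, 5, 7, 10, 11, 12, 13, 17, 18}.
Hence p = 47 is a counterexample.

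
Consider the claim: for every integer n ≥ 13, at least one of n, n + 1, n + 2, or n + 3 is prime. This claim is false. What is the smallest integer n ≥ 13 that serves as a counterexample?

The first 11 eligible values, up to n = 23, all satisfy the conclusion.
n = 24: 24 = 2 × 12; 25 = 5 × 5; 26 = 2 × 13; 27 = 3 × 9 — all composite.

n = 24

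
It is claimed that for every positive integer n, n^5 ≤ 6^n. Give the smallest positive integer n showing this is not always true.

n = 3

For n = 1, 2 the conclusion holds.
n = 3: n^5 = 243 and 6^n = 216, so 243 > 216.
So n = 3 is the smallest counterexample.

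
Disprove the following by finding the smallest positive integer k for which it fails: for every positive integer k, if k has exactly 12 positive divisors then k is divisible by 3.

k = 140

A counterexample is any positive integer k such that k has exactly 12 positive divisors but k is not divisible by 3; we check each in order.
The first 8 eligible values, up to k = 132, all satisfy the conclusion.
k = 140: τ(140) = 12; 140 mod 3 = 2.
Hence k = 140 is a counterexample.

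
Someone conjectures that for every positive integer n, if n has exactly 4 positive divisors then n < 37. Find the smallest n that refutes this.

We need the least positive integer n for which n has exactly 4 positive divisors but the claim fails.
The first 12 eligible values, up to n = 35, all satisfy the conclusion.
n = 38: τ(38) = 4; 38 ≥ 37.
So n = 38 is the smallest counterexample.

n = 38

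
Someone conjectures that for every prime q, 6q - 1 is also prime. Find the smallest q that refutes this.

q = 11

Check each prime q in order until 6q - 1 is not prime.
The first 4 eligible values, up to q = 7, all satisfy the conclusion.
q = 11: 6q - 1 = 65 = 5 × 13, not prime.
Hence q = 11 is a counterexample.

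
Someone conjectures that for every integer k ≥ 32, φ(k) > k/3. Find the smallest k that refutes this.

k = 36

k = 32: φ(32) = 16 and 32/3 = 32/3, so φ(32) > 32/3.
k = 33: φ(33) = 20 and 33/3 = 11, so φ(33) > 33/3.
k = 34: φ(34) = 16 and 34/3 = 34/3, so φ(34) > 34/3.
k = 35: φ(35) = 24 and 35/3 = 35/3, so φ(35) > 35/3.
k = 36: φ(36) = 12 and 36/3 = 12, so φ(36) ≤ 36/3.
Thus k = 36 disproves the claim, and no smaller k works.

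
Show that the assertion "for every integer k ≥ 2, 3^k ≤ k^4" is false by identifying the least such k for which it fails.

A counterexample is any integer k ≥ 2 such that 3^k > k^4; we check each in order.
k = 2: 3^k = 9 and k^4 = 16, so 9 ≤ 16.
k = 3: 3^k = 27 and k^4 = 81, so 27 ≤ 81.
k = 4: 3^k = 81 and k^4 = 256, so 81 ≤ 256.
k = 5: 3^k = 243 and k^4 = 625, so 243 ≤ 625.
k = 6: 3^k = 729 and k^4 = 1296, so 729 ≤ 1296.
k = 7: 3^k = 2187 and k^4 = 2401, so 2187 ≤ 2401.
k = 8: 3^k = 6561 and k^4 = 4096, so 6561 > 4096.
Hence k = 8 is a counterexample.

k = 8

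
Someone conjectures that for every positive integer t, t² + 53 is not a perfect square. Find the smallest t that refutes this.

t = 26

A counterexample is any positive integer t such that t² + 53 is a perfect square; we check each in order.
For t = 1, 2, 3, 4, …, 23, 24, 25 the conclusion holds.
t = 26: 26² + 53 = 729 = 27², a perfect square.
Hence t = 26 is a counterexample.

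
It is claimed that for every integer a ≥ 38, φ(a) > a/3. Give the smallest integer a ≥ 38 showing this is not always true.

Check each integer a ≥ 38 in order until the claim fails.
The first 4 eligible values, up to a = 41, all satisfy the conclusion.
a = 42: φ(42) = 12 and 42/3 = 14, so φ(42) ≤ 42/3.
Hence a = 42 is a counterexample.

a = 42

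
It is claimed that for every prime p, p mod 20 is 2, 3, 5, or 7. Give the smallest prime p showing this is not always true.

Check each prime p in order until the claim fails.
p = 2: 2 mod 20 = 2.
p = 3: 3 mod 20 = 3.
p = 5: 5 mod 20 = 5.
p = 7: 7 mod 20 = 7.
p = 11: 11 mod 20 = 11 — not in {2, 3, 5, 7}.

p = 11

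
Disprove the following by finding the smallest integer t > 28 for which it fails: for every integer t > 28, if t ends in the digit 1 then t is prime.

We need the least integer t > 28 for which t ends in the digit 1 but t is not prime.
t = 31: 31 ends in 1 and is prime.
t = 41: 41 ends in 1 and is prime.
t = 51: 51 ends in 1; 51 = 3 × 17, composite.
So t = 51 is the smallest counterexample.

t = 51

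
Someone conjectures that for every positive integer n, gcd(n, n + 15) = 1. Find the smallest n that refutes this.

n = 3

Check each positive integer n in order until gcd(n, n + 15) > 1.
n = 1: gcd(1, 16) = 1.
n = 2: gcd(2, 17) = 1.
n = 3: gcd(3, 18) = 3.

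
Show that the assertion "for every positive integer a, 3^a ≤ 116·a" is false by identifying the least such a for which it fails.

The first 5 eligible values, up to a = 5, all satisfy the conclusion.
a = 6: 3^a = 729 and 116·a = 696, so 729 > 696.
Thus a = 6 disproves the claim, and no smaller a works.

a = 6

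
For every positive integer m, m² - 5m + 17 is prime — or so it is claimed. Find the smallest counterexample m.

Check each positive integer m in order until m² - 5m + 17 is not prime.
For m = 1, 2, 3, 4, …, 10, 11, 12 the conclusion holds.
m = 13: m² - 5m + 17 = 121 = 11 × 11, composite.
Thus m = 13 disproves the claim, and no smaller m works.

m = 13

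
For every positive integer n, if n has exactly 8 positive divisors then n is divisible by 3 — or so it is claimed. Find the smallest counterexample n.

n = 40

Check each positive integer n in order until n has exactly 8 positive divisors but n is not divisible by 3.
For n = 24, 30 the conclusion holds.
n = 40: τ(40) = 8; 40 mod 3 = 1.
Thus n = 40 disproves the claim, and no smaller n works.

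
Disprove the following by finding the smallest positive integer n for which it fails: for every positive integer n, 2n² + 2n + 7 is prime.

We need the least positive integer n for which 2n² + 2n + 7 is not prime.
For n = 1, 2, 3, 4, 5 the conclusion holds.
n = 6: 2n² + 2n + 7 = 91 = 7 × 13, composite.

n = 6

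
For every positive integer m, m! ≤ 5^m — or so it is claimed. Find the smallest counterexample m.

m = 12

The first 11 eligible values, up to m = 11, all satisfy the conclusion.
m = 12: m! = 479001600 and 5^m = 244140625, so 479001600 > 244140625.
Hence m = 12 is a counterexample.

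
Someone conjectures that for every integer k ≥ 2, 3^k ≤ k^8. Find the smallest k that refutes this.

k = 23

We need the least integer k ≥ 2 for which 3^k > k^8.
For k = 2, 3, 4, 5, …, 20, 21, 22 the conclusion holds.
k = 23: 3^k = 94143178827 and k^8 = 78310985281, so 94143178827 > 78310985281.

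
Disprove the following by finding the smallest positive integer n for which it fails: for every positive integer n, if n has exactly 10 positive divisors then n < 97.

n = 112

n = 48: τ(48) = 10; 48 < 97.
n = 80: τ(80) = 10; 80 < 97.
n = 112: τ(112) = 10; 112 ≥ 97.
So n = 112 is the smallest counterexample.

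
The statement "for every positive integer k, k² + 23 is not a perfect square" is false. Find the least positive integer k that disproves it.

k = 11

For k = 1, 2, 3, 4, 5, 6, 7, 8, 9, 10 the conclusion holds.
k = 11: 11² + 23 = 144 = 12², a perfect square.
Hence k = 11 is a counterexample.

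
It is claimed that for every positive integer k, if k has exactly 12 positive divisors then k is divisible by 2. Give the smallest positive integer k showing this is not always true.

The first 24 eligible values, up to k = 308, all satisfy the conclusion.
k = 315: τ(315) = 12; 315 mod 2 = 1.
Thus k = 315 disproves the claim, and no smaller k works.

k = 315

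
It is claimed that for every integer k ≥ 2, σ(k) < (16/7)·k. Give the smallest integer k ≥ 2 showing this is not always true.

The first 10 eligible values, up to k = 11, all satisfy the conclusion.
k = 12: σ(12) = 28; 28 ≥ 192/7.

k = 12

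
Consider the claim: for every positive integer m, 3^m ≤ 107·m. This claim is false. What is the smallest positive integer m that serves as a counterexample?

m = 6

We need the least positive integer m for which 3^m > 107·m.
For m = 1, 2, 3, 4, 5 the conclusion holds.
m = 6: 3^m = 729 and 107·m = 642, so 729 > 642.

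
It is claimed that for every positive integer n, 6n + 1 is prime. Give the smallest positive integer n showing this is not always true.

n = 4

n = 1: 6n + 1 = 7, prime.
n = 2: 6n + 1 = 13, prime.
n = 3: 6n + 1 = 19, prime.
n = 4: 6n + 1 = 25 = 5 × 5, composite.
So n = 4 is the smallest counterexample.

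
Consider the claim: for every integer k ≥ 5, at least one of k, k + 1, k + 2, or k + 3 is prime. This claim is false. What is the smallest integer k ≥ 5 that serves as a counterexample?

The first 19 eligible values, up to k = 23, all satisfy the conclusion.
k = 24: 24 = 2 × 12; 25 = 5 × 5; 26 = 2 × 13; 27 = 3 × 9 — all composite.
So k = 24 is the smallest counterexample.

k = 24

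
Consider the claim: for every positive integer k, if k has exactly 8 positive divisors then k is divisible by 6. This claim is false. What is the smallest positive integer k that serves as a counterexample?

k = 40

For k = 24, 30 the conclusion holds.
k = 40: τ(40) = 8; 40 mod 6 = 4.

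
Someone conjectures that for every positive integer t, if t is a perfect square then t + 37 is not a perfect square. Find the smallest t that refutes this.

t = 324

Check each positive integer t in order until t is a perfect square but t + 37 is a perfect square.
The first 17 eligible values, up to t = 289, all satisfy the conclusion.
t = 324: 324 = 18² and 324 + 37 = 361 = 19².
Hence t = 324 is a counterexample.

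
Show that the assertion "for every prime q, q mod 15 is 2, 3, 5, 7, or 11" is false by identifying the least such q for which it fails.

A counterexample is any prime q such that the claim fails; we check each in order.
q = 2: 2 mod 15 = 2.
q = 3: 3 mod 15 = 3.
q = 5: 5 mod 15 = 5.
q = 7: 7 mod 15 = 7.
q = 11: 11 mod 15 = 11.
q = 13: 13 mod 15 = 13 — not in {2, 3, 5, 7, 11}.

q = 13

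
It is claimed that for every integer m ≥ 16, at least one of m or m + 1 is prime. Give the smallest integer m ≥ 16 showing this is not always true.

m = 20

We need the least integer m ≥ 16 for which m, m + 1 are both composite.
The first 4 eligible values, up to m = 19, all satisfy the conclusion.
m = 20: 20 = 2 × 10; 21 = 3 × 7 — both composite.
Hence m = 20 is a counterexample.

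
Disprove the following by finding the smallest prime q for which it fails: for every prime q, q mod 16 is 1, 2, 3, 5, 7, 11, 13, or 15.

q = 41

We need the least prime q for which the claim fails.
The first 12 eligible values, up to q = 37, all satisfy the conclusion.
q = 41: 41 mod 16 = 9 — not in {1, 2, 3, 5, 7, 11, 13, 15}.
So q = 41 is the smallest counterexample.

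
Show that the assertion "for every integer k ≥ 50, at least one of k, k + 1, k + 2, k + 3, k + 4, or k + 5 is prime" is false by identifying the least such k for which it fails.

A counterexample is any integer k ≥ 50 such that k, k + 1, k + 2, k + 3, k + 4, k + 5 are all composite; we check each in order.
For k = 50, 51, 52, 53, …, 87, 88, 89 the conclusion holds.
k = 90: 90 = 2 × 45; 91 = 7 × 13; 92 = 2 × 46; 93 = 3 × 31; 94 = 2 × 47; 95 = 5 × 19 — all composite.
Thus k = 90 disproves the claim, and no smaller k works.

k = 90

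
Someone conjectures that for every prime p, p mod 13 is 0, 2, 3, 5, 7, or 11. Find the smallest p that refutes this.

p = 17

We need the least prime p for which the claim fails.
The first 6 eligible values, up to p = 13, all satisfy the conclusion.
p = 17: 17 mod 13 = 4 — not in {0, 2, 3, 5, 7, 11}.
So p = 17 is the smallest counterexample.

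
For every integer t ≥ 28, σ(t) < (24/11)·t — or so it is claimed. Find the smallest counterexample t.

t = 30

A counterexample is any integer t ≥ 28 such that the claim fails; we check each in order.
For t = 28, 29 the conclusion holds.
t = 30: σ(30) = 72; 72 ≥ 720/11.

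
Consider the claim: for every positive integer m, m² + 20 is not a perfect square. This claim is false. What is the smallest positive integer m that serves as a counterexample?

Check each positive integer m in order until m² + 20 is a perfect square.
m = 1: 1² + 20 = 21, not a perfect square.
m = 2: 2² + 20 = 24, not a perfect square.
m = 3: 3² + 20 = 29, not a perfect square.
m = 4: 4² + 20 = 36 = 6², a perfect square.

m = 4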